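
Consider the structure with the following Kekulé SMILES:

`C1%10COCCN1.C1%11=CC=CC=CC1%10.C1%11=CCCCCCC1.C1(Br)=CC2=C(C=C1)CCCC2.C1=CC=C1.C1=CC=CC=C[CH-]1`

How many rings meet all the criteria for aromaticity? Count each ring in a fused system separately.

The SMILES encodes a six-membered saturated ring with an oxygen and an N–H nitrogen at positions 1 and 4; a seven-membered carbon ring with three C=C double bonds and one sp³ carbon; an eight-membered carbon ring with one C=C double bond; a six-membered carbon ring with three alternating C=C double bonds, fused to a saturated six-membered carbon ring; a four-membered carbon ring with two alternating C=C double bonds; a seven-membered all-carbon ring bearing a negative charge on one carbon, with three C=C double bonds.
The 6-membered ring with one oxygen and one N–H (1,4) has only sp³ atoms, so it is not fully conjugated — not aromatic (morpholine).
The 7-membered ring has one sp³ carbon, so it is not fully conjugated — not aromatic (cycloheptatriene).
The 8-membered ring has six sp³ carbons, so it is not fully conjugated — not aromatic (cyclooctene).
The 6-membered ring is planar and fully conjugated; 3 ring double bonds give 6 π electrons. 6 = 4(1)+2, so it is aromatic (benzene ring).
The second 6-membered ring has four sp³ carbons, so it is not fully conjugated — not aromatic (cyclohexane ring).
The 4-membered ring has only sp² ring atoms; a planar conformation would have a fully conjugated π system of 4 electrons. But 4 = 4(1), which is 4n not 4n+2, so it is not aromatic (cyclobutadiene) — cyclobutadiene is antiaromatic and distorts to a rectangle.
The second 7-membered ring has only sp² ring atoms; a planar conformation would have a fully conjugated π system of 8 electrons. But 8 = 4(2), which is 4n not 4n+2, so it is not aromatic (cycloheptatrienyl anion).
1 of the 7 rings is aromatic. Total: 1.

1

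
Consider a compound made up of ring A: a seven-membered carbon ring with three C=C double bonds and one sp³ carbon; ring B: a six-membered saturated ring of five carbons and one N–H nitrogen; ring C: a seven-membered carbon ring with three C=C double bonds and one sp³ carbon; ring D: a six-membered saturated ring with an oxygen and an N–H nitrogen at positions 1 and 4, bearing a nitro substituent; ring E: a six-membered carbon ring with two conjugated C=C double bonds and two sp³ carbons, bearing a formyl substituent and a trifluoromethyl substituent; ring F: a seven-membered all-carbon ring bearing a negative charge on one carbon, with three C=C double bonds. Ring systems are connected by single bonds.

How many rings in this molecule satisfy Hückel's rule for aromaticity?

Ring A has one sp³ carbon, so it is not fully conjugated — not aromatic (cycloheptatriene).
Ring B has only sp³ atoms, so it is not fully conjugated — not aromatic (piperidine).
Ring C has one sp³ carbon, so it is not fully conjugated — not aromatic (cycloheptatriene).
Ring D has only sp³ atoms, so it is not fully conjugated — not aromatic (morpholine).
Ring E has two sp³ carbons, so it is not fully conjugated — not aromatic (1,3-cyclohexadiene).
Ring F has only sp² ring atoms; a planar conformation would have a fully conjugated π system of 8 electrons. But 8 = 4(2), which is 4n not 4n+2, so ring F is not aromatic (cycloheptatrienyl anion).
No ring is aromatic. Total: 0.

0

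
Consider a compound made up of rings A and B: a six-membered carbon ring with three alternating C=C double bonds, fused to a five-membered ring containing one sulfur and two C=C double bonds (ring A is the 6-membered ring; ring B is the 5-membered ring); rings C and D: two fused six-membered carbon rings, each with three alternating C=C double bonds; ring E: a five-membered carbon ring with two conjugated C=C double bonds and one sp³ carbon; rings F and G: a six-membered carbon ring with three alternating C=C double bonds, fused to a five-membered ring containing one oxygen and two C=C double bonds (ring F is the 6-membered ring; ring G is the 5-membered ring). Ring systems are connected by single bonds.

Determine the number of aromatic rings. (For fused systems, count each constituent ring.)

6

Rings A and B form a fused bicyclic system (with one sulfur) with 9 sp² atoms and 10 π electrons from ring double bonds plus a heteroatom lone pair. 10 = 4(2)+2, so the system is aromatic and both rings count as aromatic (benzothiophene).
Rings C and D form a fused bicyclic system with 10 sp² atoms and 10 π electrons from ring double bonds. 10 = 4(2)+2, so the system is aromatic and both rings count as aromatic (naphthalene).
Ring E has one sp³ carbon, so it is not fully conjugated — not aromatic (cyclopentadiene).
Rings F and G form a fused bicyclic system (with one oxygen) with 9 sp² atoms and 10 π electrons from ring double bonds plus a heteroatom lone pair. 10 = 4(2)+2, so the system is aromatic and both rings count as aromatic (benzofuran).
Aromatic: A, B, C, D, F, G. Total: 6.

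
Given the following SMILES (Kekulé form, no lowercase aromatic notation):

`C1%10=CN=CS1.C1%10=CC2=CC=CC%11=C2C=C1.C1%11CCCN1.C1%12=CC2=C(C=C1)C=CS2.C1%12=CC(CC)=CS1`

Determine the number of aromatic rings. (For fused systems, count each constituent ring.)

The SMILES encodes a five-membered ring with a sulfur at position 1 and a nitrogen at position 3 (in a C=N bond), with two double bonds; two fused six-membered carbon rings, each with three alternating C=C double bonds; a five-membered saturated ring of four carbons and one N–H nitrogen; a six-membered carbon ring with three alternating C=C double bonds, fused to a five-membered ring containing one sulfur and two C=C double bonds; a five-membered ring of four carbons and one sulfur, with two C=C double bonds.
The 5-membered ring with one sulfur and one =N– is fully conjugated (every ring atom contributes a p orbital); 2 ring double bonds (4 π electrons) plus a heteroatom lone pair (2) give 6 π electrons. Since 6 = 4n+2 (n=1), it is aromatic (thiazole).
The fused 6/6-membered bicyclic is a single π system with 10 sp² atoms and 10 π electrons from ring double bonds. 10 = 4(2)+2, so the system is aromatic and both rings count as aromatic (naphthalene).
The 5-membered ring with one N–H has only sp³ atoms, so it is not fully conjugated — not aromatic (pyrrolidine).
The fused 6/5-membered bicyclic (with one sulfur) is a single π system with 9 sp² atoms and 10 π electrons from ring double bonds plus a heteroatom lone pair. 10 = 4(2)+2, so the system is aromatic and both rings count as aromatic (benzothiophene).
The 5-membered ring with one sulfur has a continuous p-orbital overlap around the ring; 2 ring double bonds (4 π electrons) plus a heteroatom lone pair (2) give 6 π electrons. Since 6 = 4n+2 (n=1), it is aromatic (thiophene).
6 of the 7 rings are aromatic. Total: 6.

6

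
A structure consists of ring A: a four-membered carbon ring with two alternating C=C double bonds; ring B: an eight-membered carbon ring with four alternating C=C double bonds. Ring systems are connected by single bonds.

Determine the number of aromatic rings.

Ring A has only sp² ring atoms; a planar conformation would have a fully conjugated π system of 4 electrons. But 4 = 4(1), which is 4n not 4n+2, so ring A is not aromatic (cyclobutadiene) — cyclobutadiene is antiaromatic and distorts to a rectangle.
Ring B has only sp² ring atoms; a planar conformation would have a fully conjugated π system of 8 electrons. But 8 = 4(2), which is 4n not 4n+2, so ring B is not aromatic (cyclooctatetraene) — cyclooctatetraene distorts into a non-planar tub to avoid antiaromaticity.
No ring is aromatic. Total: 0.

0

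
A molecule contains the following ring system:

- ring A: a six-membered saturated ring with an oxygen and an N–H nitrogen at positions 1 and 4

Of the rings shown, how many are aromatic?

Ring A has only sp³ atoms, so it is not fully conjugated — not aromatic (morpholine).

0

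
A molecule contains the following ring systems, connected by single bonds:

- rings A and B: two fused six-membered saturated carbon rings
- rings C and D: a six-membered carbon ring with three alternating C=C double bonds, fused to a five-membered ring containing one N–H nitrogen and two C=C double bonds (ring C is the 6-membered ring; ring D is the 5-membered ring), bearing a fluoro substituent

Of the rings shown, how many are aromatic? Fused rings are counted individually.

2

Ring A has only sp³ atoms, so it is not fully conjugated — not aromatic (cyclohexane ring).
Ring B has only sp³ atoms, so it is not fully conjugated — not aromatic (cyclohexane ring).
Rings C and D form a fused bicyclic system (with one N–H) with 9 sp² atoms and 10 π electrons from ring double bonds plus a heteroatom lone pair. 10 = 4(2)+2, so the system is aromatic and both rings count as aromatic (indole).
Aromatic: C, D. Total: 2.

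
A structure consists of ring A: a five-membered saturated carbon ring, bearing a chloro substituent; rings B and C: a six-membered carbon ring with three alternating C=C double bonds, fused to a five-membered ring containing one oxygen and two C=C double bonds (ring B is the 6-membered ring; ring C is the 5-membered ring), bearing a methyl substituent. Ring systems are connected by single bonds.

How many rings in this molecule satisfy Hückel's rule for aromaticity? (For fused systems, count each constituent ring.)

Ring A has only sp³ atoms, so it is not fully conjugated — not aromatic (cyclopentane).
Rings B and C form a fused bicyclic system (with one oxygen) with 9 sp² atoms and 10 π electrons from ring double bonds plus a heteroatom lone pair. 10 = 4(2)+2, so the system is aromatic and both rings count as aromatic (benzofuran).
Aromatic: B, C. Total: 2.

2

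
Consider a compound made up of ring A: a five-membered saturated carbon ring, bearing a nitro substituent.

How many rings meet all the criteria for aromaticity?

Ring A has only sp³ atoms, so it is not fully conjugated — not aromatic (cyclopentane).

0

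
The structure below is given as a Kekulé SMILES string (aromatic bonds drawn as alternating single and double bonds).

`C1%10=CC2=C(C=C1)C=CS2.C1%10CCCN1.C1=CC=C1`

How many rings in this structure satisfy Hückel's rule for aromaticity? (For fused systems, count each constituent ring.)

The SMILES encodes a six-membered carbon ring with three alternating C=C double bonds, fused to a five-membered ring containing one sulfur and two C=C double bonds; a five-membered saturated ring of four carbons and one N–H nitrogen; a four-membered carbon ring with two alternating C=C double bonds.
The fused 6/5-membered bicyclic (with one sulfur) is a single π system with 9 sp² atoms and 10 π electrons from ring double bonds plus a heteroatom lone pair. 10 = 4(2)+2, so the system is aromatic and both rings count as aromatic (benzothiophene).
The 5-membered ring with one N–H has only sp³ atoms, so it is not fully conjugated — not aromatic (pyrrolidine).
The 4-membered ring has only sp² ring atoms; a planar conformation would have a fully conjugated π system of 4 electrons. But 4 = 4(1), which is 4n not 4n+2, so it is not aromatic (cyclobutadiene) — cyclobutadiene is antiaromatic and distorts to a rectangle.
2 of the 4 rings are aromatic. Total: 2.

2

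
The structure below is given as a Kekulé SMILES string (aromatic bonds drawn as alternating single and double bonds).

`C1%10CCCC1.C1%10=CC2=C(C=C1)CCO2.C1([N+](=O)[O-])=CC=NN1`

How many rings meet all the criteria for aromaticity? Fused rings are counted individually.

2

The SMILES encodes a five-membered saturated carbon ring; a six-membered carbon ring with three alternating C=C double bonds, fused to a five-membered ring containing one oxygen and two sp³ carbons; a five-membered ring with two adjacent nitrogens (one bearing H, one in a double bond) and two double bonds.
The 5-membered ring has only sp³ atoms, so it is not fully conjugated — not aromatic (cyclopentane).
The 6-membered ring is planar and fully conjugated; 3 ring double bonds give 6 π electrons. Since 6 = 4n+2 (n=1), it is aromatic (benzene ring).
The 5-membered ring with one oxygen has two sp³ carbons, so it is not fully conjugated — not aromatic (oxolane ring).
The 5-membered ring with two adjacent nitrogens (one N–H, one =N–) has a continuous p-orbital overlap around the ring; 2 ring double bonds (4 π electrons) plus a heteroatom lone pair (2) give 6 π electrons. Since 6 = 4n+2 (n=1), it is aromatic (pyrazole).
2 of the 4 rings are aromatic. Total: 2.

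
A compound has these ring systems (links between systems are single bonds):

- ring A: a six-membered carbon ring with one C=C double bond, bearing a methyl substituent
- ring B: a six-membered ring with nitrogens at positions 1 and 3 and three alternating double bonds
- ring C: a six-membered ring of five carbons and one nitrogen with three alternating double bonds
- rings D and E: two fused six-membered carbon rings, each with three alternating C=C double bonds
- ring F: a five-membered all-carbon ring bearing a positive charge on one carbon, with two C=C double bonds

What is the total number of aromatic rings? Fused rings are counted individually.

Ring A has four sp³ carbons, so it is not fully conjugated — not aromatic (cyclohexene).
Ring B is fully conjugated (every ring atom contributes a p orbital); 3 ring double bonds give 6 π electrons. 6 = 4(1)+2, so ring B is aromatic (pyrimidine).
Ring C is planar and fully conjugated; 3 ring double bonds give 6 π electrons. 6 = 4(1)+2, so ring C is aromatic (pyridine).
Rings D and E form a fused bicyclic system with 10 sp² atoms and 10 π electrons from ring double bonds. 10 = 4(2)+2, so the system is aromatic and both rings count as aromatic (naphthalene).
Ring F has only sp² ring atoms; a planar conformation would have a fully conjugated π system of 4 electrons. But 4 = 4(1), which is 4n not 4n+2, so ring F is not aromatic (cyclopentadienyl cation).
Aromatic: B, C, D, E. Total: 4.

4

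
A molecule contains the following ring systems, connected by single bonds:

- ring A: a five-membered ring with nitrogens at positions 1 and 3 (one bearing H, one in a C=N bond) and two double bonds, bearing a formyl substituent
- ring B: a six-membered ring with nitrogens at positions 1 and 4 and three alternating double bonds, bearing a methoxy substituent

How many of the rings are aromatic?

Ring A is fully conjugated (every ring atom contributes a p orbital); 2 ring double bonds (4 π electrons) plus a heteroatom lone pair (2) give 6 π electrons. Since 6 = 4n+2 (n=1), ring A is aromatic (imidazole).
Ring B is fully conjugated (every ring atom contributes a p orbital); 3 ring double bonds give 6 π electrons. 6 = 4(1)+2, so ring B is aromatic (pyrazine).
Aromatic: A, B. Total: 2.

2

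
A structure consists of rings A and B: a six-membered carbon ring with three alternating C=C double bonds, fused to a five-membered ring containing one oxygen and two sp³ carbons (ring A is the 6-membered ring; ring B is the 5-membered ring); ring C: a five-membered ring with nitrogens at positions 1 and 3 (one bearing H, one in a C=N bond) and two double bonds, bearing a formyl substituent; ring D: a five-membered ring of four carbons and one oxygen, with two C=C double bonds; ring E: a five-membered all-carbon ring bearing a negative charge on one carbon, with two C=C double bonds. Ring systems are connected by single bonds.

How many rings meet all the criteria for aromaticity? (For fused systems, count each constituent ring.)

Ring A is fully conjugated (every ring atom contributes a p orbital); 3 ring double bonds give 6 π electrons. 6 = 4(1)+2, so ring A is aromatic (benzene ring).
Ring B has two sp³ carbons, so it is not fully conjugated — not aromatic (oxolane ring).
Ring C is planar and fully conjugated; 2 ring double bonds (4 π electrons) plus a heteroatom lone pair (2) give 6 π electrons. Since 6 = 4n+2 (n=1), ring C is aromatic (imidazole).
Ring D has a continuous p-orbital overlap around the ring; 2 ring double bonds (4 π electrons) plus a heteroatom lone pair (2) give 6 π electrons. Since 6 = 4n+2 (n=1), ring D is aromatic (furan).
Ring E is fully conjugated (every ring atom contributes a p orbital); 2 ring double bonds (4 π electrons) plus the carbanion lone pair (2) give 6 π electrons. That satisfies 4n+2 with n=1, so ring E is aromatic (cyclopentadienyl anion).
Aromatic: A, C, D, E. Total: 4.

4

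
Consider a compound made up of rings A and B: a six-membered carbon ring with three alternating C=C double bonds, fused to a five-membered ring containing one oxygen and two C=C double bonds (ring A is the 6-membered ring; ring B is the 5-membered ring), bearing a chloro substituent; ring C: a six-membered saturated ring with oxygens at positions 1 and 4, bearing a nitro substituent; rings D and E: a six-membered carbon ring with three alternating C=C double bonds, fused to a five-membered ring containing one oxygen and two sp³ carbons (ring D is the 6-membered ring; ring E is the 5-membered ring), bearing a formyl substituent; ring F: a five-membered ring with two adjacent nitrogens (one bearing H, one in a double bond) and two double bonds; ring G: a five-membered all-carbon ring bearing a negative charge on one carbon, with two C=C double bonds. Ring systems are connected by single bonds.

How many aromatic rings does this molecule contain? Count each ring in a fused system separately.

5

Rings A and B form a fused bicyclic system (with one oxygen) with 9 sp² atoms and 10 π electrons from ring double bonds plus a heteroatom lone pair. 10 = 4(2)+2, so the system is aromatic and both rings count as aromatic (benzofuran).
Ring C has only sp³ atoms, so it is not fully conjugated — not aromatic (1,4-dioxane).
Ring D is planar and fully conjugated; 3 ring double bonds give 6 π electrons. That satisfies 4n+2 with n=1, so ring D is aromatic (benzene ring).
Ring E has two sp³ carbons, so it is not fully conjugated — not aromatic (oxolane ring).
Ring F is fully conjugated (every ring atom contributes a p orbital); 2 ring double bonds (4 π electrons) plus a heteroatom lone pair (2) give 6 π electrons. 6 = 4(1)+2, so ring F is aromatic (pyrazole).
Ring G is fully conjugated (every ring atom contributes a p orbital); 2 ring double bonds (4 π electrons) plus the carbanion lone pair (2) give 6 π electrons. 6 = 4(1)+2, so ring G is aromatic (cyclopentadienyl anion).
Aromatic: A, B, D, F, G. Total: 5.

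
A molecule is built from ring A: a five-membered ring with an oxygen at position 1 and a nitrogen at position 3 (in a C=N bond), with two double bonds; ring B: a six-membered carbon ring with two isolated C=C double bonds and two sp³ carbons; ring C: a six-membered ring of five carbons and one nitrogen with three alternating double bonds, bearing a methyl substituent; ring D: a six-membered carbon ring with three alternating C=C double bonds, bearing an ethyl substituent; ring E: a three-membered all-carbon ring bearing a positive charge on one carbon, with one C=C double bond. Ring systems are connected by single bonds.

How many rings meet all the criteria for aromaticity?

4

Ring A is fully conjugated (every ring atom contributes a p orbital); 2 ring double bonds (4 π electrons) plus a heteroatom lone pair (2) give 6 π electrons. Since 6 = 4n+2 (n=1), ring A is aromatic (oxazole).
Ring B has two sp³ carbons, so it is not fully conjugated — not aromatic (1,4-cyclohexadiene).
Ring C has a continuous p-orbital overlap around the ring; 3 ring double bonds give 6 π electrons. That satisfies 4n+2 with n=1, so ring C is aromatic (pyridine).
Ring D is planar and fully conjugated; 3 ring double bonds give 6 π electrons. Since 6 = 4n+2 (n=1), ring D is aromatic (benzene).
Ring E is planar and fully conjugated; 1 ring double bond (2 π electrons) plus the carbocation's empty p orbital (0, but keeps the ring conjugated) give 2 π electrons. 2 = 4(0)+2, so ring E is aromatic (cyclopropenyl cation).
Aromatic: A, C, D, E. Total: 4.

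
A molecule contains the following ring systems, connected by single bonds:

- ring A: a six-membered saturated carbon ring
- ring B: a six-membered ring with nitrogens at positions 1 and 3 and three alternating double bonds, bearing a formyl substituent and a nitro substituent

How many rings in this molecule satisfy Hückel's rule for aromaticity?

1

Ring A has only sp³ atoms, so it is not fully conjugated — not aromatic (cyclohexane).
Ring B has a continuous p-orbital overlap around the ring; 3 ring double bonds give 6 π electrons. 6 = 4(1)+2, so ring B is aromatic (pyrimidine).
Aromatic: B. Total: 1.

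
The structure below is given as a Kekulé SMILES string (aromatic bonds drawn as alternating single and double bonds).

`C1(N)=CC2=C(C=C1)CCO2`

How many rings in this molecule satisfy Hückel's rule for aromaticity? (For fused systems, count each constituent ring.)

1

The SMILES encodes a six-membered carbon ring with three alternating C=C double bonds, fused to a five-membered ring containing one oxygen and two sp³ carbons.
The 6-membered ring is fully conjugated (every ring atom contributes a p orbital); 3 ring double bonds give 6 π electrons. 6 = 4(1)+2, so it is aromatic (benzene ring).
The 5-membered ring with one oxygen has two sp³ carbons, so it is not fully conjugated — not aromatic (oxolane ring).
1 of the 2 rings is aromatic. Total: 1.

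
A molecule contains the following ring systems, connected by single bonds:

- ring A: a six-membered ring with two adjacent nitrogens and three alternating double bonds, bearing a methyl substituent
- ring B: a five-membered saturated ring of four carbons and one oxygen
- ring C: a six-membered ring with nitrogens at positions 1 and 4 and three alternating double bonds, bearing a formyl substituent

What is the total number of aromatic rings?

Ring A has a continuous p-orbital overlap around the ring; 3 ring double bonds give 6 π electrons. 6 = 4(1)+2, so ring A is aromatic (pyridazine).
Ring B has only sp³ atoms, so it is not fully conjugated — not aromatic (tetrahydrofuran).
Ring C is fully conjugated (every ring atom contributes a p orbital); 3 ring double bonds give 6 π electrons. That satisfies 4n+2 with n=1, so ring C is aromatic (pyrazine).
Aromatic: A, C. Total: 2.

2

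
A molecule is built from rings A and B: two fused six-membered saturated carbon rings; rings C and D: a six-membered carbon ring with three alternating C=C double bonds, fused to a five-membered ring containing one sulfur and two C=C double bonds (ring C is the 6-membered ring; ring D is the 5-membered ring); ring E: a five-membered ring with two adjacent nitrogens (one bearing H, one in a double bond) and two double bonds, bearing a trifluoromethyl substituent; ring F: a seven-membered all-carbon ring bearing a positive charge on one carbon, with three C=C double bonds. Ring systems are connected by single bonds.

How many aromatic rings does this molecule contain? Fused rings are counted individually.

4

Ring A has only sp³ atoms, so it is not fully conjugated — not aromatic (cyclohexane ring).
Ring B has only sp³ atoms, so it is not fully conjugated — not aromatic (cyclohexane ring).
Rings C and D form a fused bicyclic system (with one sulfur) with 9 sp² atoms and 10 π electrons from ring double bonds plus a heteroatom lone pair. 10 = 4(2)+2, so the system is aromatic and both rings count as aromatic (benzothiophene).
Ring E is planar and fully conjugated; 2 ring double bonds (4 π electrons) plus a heteroatom lone pair (2) give 6 π electrons. That satisfies 4n+2 with n=1, so ring E is aromatic (pyrazole).
Ring F is planar and fully conjugated; 3 ring double bonds (6 π electrons) plus the carbocation's empty p orbital (0, but keeps the ring conjugated) give 6 π electrons. That satisfies 4n+2 with n=1, so ring F is aromatic (tropylium cation).
Aromatic: C, D, E, F. Total: 4.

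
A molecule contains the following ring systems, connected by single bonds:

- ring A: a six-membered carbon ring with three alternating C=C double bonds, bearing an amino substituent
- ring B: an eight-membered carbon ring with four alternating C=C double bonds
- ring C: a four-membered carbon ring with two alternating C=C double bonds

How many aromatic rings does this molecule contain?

Ring A is fully conjugated (every ring atom contributes a p orbital); 3 ring double bonds give 6 π electrons. Since 6 = 4n+2 (n=1), ring A is aromatic (benzene).
Ring B has only sp² ring atoms; a planar conformation would have a fully conjugated π system of 8 electrons. But 8 = 4(2), which is 4n not 4n+2, so ring B is not aromatic (cyclooctatetraene) — cyclooctatetraene distorts into a non-planar tub to avoid antiaromaticity.
Ring C has only sp² ring atoms; a planar conformation would have a fully conjugated π system of 4 electrons. But 4 = 4(1), which is 4n not 4n+2, so ring C is not aromatic (cyclobutadiene) — cyclobutadiene is antiaromatic and distorts to a rectangle.
Aromatic: A. Total: 1.

1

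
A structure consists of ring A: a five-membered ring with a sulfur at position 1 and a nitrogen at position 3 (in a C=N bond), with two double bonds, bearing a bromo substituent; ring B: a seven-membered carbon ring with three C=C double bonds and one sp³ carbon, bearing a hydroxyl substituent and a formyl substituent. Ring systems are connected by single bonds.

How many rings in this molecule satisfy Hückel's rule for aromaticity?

1

Ring A is planar and fully conjugated; 2 ring double bonds (4 π electrons) plus a heteroatom lone pair (2) give 6 π electrons. Since 6 = 4n+2 (n=1), ring A is aromatic (thiazole).
Ring B has one sp³ carbon, so it is not fully conjugated — not aromatic (cycloheptatriene).
Aromatic: A. Total: 1.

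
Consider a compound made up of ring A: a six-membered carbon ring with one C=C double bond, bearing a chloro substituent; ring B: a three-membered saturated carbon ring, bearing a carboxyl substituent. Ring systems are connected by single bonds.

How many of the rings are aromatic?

Ring A has four sp³ carbons, so it is not fully conjugated — not aromatic (cyclohexene).
Ring B has only sp³ atoms, so it is not fully conjugated — not aromatic (cyclopropane).
No ring is aromatic. Total: 0.

0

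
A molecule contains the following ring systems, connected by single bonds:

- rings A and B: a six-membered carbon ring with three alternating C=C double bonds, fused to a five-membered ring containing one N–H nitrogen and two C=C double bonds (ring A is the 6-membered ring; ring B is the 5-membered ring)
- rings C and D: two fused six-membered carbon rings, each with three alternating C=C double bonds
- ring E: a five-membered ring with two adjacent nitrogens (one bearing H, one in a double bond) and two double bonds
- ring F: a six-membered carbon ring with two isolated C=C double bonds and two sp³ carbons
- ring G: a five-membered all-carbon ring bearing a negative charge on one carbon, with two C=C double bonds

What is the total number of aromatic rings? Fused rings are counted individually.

Rings A and B form a fused bicyclic system (with one N–H) with 9 sp² atoms and 10 π electrons from ring double bonds plus a heteroatom lone pair. 10 = 4(2)+2, so the system is aromatic and both rings count as aromatic (indole).
Rings C and D form a fused bicyclic system with 10 sp² atoms and 10 π electrons from ring double bonds. 10 = 4(2)+2, so the system is aromatic and both rings count as aromatic (naphthalene).
Ring E has a continuous p-orbital overlap around the ring; 2 ring double bonds (4 π electrons) plus a heteroatom lone pair (2) give 6 π electrons. 6 = 4(1)+2, so ring E is aromatic (pyrazole).
Ring F has two sp³ carbons, so it is not fully conjugated — not aromatic (1,4-cyclohexadiene).
Ring G is planar and fully conjugated; 2 ring double bonds (4 π electrons) plus the carbanion lone pair (2) give 6 π electrons. 6 = 4(1)+2, so ring G is aromatic (cyclopentadienyl anion).
Aromatic: A, B, C, D, E, G. Total: 6.

6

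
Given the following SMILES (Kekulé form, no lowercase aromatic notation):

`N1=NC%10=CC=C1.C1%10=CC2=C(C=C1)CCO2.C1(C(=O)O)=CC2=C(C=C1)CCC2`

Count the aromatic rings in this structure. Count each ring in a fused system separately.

The SMILES encodes a six-membered ring with two adjacent nitrogens and three alternating double bonds; a six-membered carbon ring with three alternating C=C double bonds, fused to a five-membered ring containing one oxygen and two sp³ carbons; a six-membered carbon ring with three alternating C=C double bonds, fused to a saturated five-membered carbon ring.
The 6-membered ring with two nitrogens (1,2) has a continuous p-orbital overlap around the ring; 3 ring double bonds give 6 π electrons. That satisfies 4n+2 with n=1, so it is aromatic (pyridazine).
The 6-membered ring is fully conjugated (every ring atom contributes a p orbital); 3 ring double bonds give 6 π electrons. That satisfies 4n+2 with n=1, so it is aromatic (benzene ring).
The 5-membered ring with one oxygen has two sp³ carbons, so it is not fully conjugated — not aromatic (oxolane ring).
The second 6-membered ring has a continuous p-orbital overlap around the ring; 3 ring double bonds give 6 π electrons. Since 6 = 4n+2 (n=1), it is aromatic (benzene ring).
The 5-membered ring has three sp³ carbons, so it is not fully conjugated — not aromatic (cyclopentane ring).
3 of the 5 rings are aromatic. Total: 3.

3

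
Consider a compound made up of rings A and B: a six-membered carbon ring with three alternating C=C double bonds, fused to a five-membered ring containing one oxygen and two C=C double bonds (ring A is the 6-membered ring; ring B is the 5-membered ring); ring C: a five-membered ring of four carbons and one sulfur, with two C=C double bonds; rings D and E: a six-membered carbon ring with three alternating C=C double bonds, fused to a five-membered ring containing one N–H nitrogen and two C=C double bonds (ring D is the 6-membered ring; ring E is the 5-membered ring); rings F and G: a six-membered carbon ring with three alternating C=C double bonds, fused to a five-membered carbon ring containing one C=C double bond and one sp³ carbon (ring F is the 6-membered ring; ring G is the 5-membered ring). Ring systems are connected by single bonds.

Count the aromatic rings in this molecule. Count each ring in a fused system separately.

Rings A and B form a fused bicyclic system (with one oxygen) with 9 sp² atoms and 10 π electrons from ring double bonds plus a heteroatom lone pair. 10 = 4(2)+2, so the system is aromatic and both rings count as aromatic (benzofuran).
Ring C has a continuous p-orbital overlap around the ring; 2 ring double bonds (4 π electrons) plus a heteroatom lone pair (2) give 6 π electrons. That satisfies 4n+2 with n=1, so ring C is aromatic (thiophene).
Rings D and E form a fused bicyclic system (with one N–H) with 9 sp² atoms and 10 π electrons from ring double bonds plus a heteroatom lone pair. 10 = 4(2)+2, so the system is aromatic and both rings count as aromatic (indole).
Ring F is fully conjugated (every ring atom contributes a p orbital); 3 ring double bonds give 6 π electrons. That satisfies 4n+2 with n=1, so ring F is aromatic (benzene ring).
Ring G has one sp³ carbon, so it is not fully conjugated — not aromatic (cyclopentene ring).
Aromatic: A, B, C, D, E, F. Total: 6.

6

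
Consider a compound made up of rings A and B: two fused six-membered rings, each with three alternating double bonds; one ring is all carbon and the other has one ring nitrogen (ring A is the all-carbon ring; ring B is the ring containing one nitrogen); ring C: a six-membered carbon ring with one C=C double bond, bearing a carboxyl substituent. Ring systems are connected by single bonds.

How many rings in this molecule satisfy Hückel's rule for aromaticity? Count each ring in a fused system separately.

2

Rings A and B form a fused bicyclic system (with one nitrogen) with 10 sp² atoms and 10 π electrons from ring double bonds. 10 = 4(2)+2, so the system is aromatic and both rings count as aromatic (quinoline).
Ring C has four sp³ carbons, so it is not fully conjugated — not aromatic (cyclohexene).
Aromatic: A, B. Total: 2.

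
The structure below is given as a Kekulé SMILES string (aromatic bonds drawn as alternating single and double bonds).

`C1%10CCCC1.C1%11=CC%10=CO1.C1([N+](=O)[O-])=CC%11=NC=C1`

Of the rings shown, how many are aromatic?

2

The SMILES encodes a five-membered saturated carbon ring; a five-membered ring of four carbons and one oxygen, with two C=C double bonds; a six-membered ring of five carbons and one nitrogen with three alternating double bonds.
The 5-membered ring has only sp³ atoms, so it is not fully conjugated — not aromatic (cyclopentane).
The 5-membered ring with one oxygen is fully conjugated (every ring atom contributes a p orbital); 2 ring double bonds (4 π electrons) plus a heteroatom lone pair (2) give 6 π electrons. 6 = 4(1)+2, so it is aromatic (furan).
The 6-membered ring with one nitrogen has a continuous p-orbital overlap around the ring; 3 ring double bonds give 6 π electrons. That satisfies 4n+2 with n=1, so it is aromatic (pyridine).
2 of the 3 rings are aromatic. Total: 2.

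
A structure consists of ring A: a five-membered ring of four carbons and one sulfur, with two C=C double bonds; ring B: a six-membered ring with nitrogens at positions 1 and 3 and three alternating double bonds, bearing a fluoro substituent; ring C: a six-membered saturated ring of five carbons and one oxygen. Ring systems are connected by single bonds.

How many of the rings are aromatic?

Ring A is planar and fully conjugated; 2 ring double bonds (4 π electrons) plus a heteroatom lone pair (2) give 6 π electrons. Since 6 = 4n+2 (n=1), ring A is aromatic (thiophene).
Ring B is planar and fully conjugated; 3 ring double bonds give 6 π electrons. 6 = 4(1)+2, so ring B is aromatic (pyrimidine).
Ring C has only sp³ atoms, so it is not fully conjugated — not aromatic (tetrahydropyran).
Aromatic: A, B. Total: 2.

2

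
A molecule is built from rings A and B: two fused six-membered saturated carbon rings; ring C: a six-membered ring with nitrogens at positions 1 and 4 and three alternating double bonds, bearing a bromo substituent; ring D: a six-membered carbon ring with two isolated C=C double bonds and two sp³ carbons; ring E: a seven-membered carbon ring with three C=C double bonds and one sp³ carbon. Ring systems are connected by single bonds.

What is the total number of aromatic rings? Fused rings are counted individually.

Ring A has only sp³ atoms, so it is not fully conjugated — not aromatic (cyclohexane ring).
Ring B has only sp³ atoms, so it is not fully conjugated — not aromatic (cyclohexane ring).
Ring C is planar and fully conjugated; 3 ring double bonds give 6 π electrons. Since 6 = 4n+2 (n=1), ring C is aromatic (pyrazine).
Ring D has two sp³ carbons, so it is not fully conjugated — not aromatic (1,4-cyclohexadiene).
Ring E has one sp³ carbon, so it is not fully conjugated — not aromatic (cycloheptatriene).
Aromatic: C. Total: 1.

1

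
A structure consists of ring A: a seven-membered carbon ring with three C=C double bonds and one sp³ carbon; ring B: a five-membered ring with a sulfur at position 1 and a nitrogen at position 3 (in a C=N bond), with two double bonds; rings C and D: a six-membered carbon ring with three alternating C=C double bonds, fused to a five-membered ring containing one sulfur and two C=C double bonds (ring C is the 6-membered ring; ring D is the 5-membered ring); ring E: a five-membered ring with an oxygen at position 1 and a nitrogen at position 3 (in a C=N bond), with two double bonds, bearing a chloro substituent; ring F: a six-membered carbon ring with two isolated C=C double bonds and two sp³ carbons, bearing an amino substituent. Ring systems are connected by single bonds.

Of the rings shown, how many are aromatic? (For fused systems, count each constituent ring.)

4

Ring A has one sp³ carbon, so it is not fully conjugated — not aromatic (cycloheptatriene).
Ring B is planar and fully conjugated; 2 ring double bonds (4 π electrons) plus a heteroatom lone pair (2) give 6 π electrons. Since 6 = 4n+2 (n=1), ring B is aromatic (thiazole).
Rings C and D form a fused bicyclic system (with one sulfur) with 9 sp² atoms and 10 π electrons from ring double bonds plus a heteroatom lone pair. 10 = 4(2)+2, so the system is aromatic and both rings count as aromatic (benzothiophene).
Ring E has a continuous p-orbital overlap around the ring; 2 ring double bonds (4 π electrons) plus a heteroatom lone pair (2) give 6 π electrons. That satisfies 4n+2 with n=1, so ring E is aromatic (oxazole).
Ring F has two sp³ carbons, so it is not fully conjugated — not aromatic (1,4-cyclohexadiene).
Aromatic: B, C, D, E. Total: 4.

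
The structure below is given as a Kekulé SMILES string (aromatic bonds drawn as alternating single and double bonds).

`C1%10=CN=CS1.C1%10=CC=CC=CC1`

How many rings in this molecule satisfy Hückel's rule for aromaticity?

The SMILES encodes a five-membered ring with a sulfur at position 1 and a nitrogen at position 3 (in a C=N bond), with two double bonds; a seven-membered carbon ring with three C=C double bonds and one sp³ carbon.
The 5-membered ring with one sulfur and one =N– is planar and fully conjugated; 2 ring double bonds (4 π electrons) plus a heteroatom lone pair (2) give 6 π electrons. Since 6 = 4n+2 (n=1), it is aromatic (thiazole).
The 7-membered ring has one sp³ carbon, so it is not fully conjugated — not aromatic (cycloheptatriene).
1 of the 2 rings is aromatic. Total: 1.

1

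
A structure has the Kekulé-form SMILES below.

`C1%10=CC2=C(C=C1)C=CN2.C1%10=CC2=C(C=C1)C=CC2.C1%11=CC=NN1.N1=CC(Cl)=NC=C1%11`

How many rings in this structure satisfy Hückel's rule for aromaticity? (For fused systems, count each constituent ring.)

The SMILES encodes a six-membered carbon ring with three alternating C=C double bonds, fused to a five-membered ring containing one N–H nitrogen and two C=C double bonds; a six-membered carbon ring with three alternating C=C double bonds, fused to a five-membered carbon ring containing one C=C double bond and one sp³ carbon; a five-membered ring with two adjacent nitrogens (one bearing H, one in a double bond) and two double bonds; a six-membered ring with nitrogens at positions 1 and 4 and three alternating double bonds.
The fused 6/5-membered bicyclic (with one N–H) is a single π system with 9 sp² atoms and 10 π electrons from ring double bonds plus a heteroatom lone pair. 10 = 4(2)+2, so the system is aromatic and both rings count as aromatic (indole).
The 6-membered ring is planar and fully conjugated; 3 ring double bonds give 6 π electrons. That satisfies 4n+2 with n=1, so it is aromatic (benzene ring).
The 5-membered ring has one sp³ carbon, so it is not fully conjugated — not aromatic (cyclopentene ring).
The 5-membered ring with two adjacent nitrogens (one N–H, one =N–) is fully conjugated (every ring atom contributes a p orbital); 2 ring double bonds (4 π electrons) plus a heteroatom lone pair (2) give 6 π electrons. 6 = 4(1)+2, so it is aromatic (pyrazole).
The 6-membered ring with two nitrogens (1,4) is planar and fully conjugated; 3 ring double bonds give 6 π electrons. That satisfies 4n+2 with n=1, so it is aromatic (pyrazine).
5 of the 6 rings are aromatic. Total: 5.

5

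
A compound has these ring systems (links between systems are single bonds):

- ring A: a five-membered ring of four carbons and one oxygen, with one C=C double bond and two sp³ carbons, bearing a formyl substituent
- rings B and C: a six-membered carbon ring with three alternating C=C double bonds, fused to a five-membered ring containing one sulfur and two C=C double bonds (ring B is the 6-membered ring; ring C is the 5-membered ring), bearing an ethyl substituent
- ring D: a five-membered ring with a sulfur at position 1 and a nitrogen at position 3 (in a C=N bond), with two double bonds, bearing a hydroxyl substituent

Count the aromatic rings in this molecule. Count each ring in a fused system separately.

Ring A has two sp³ carbons, so it is not fully conjugated — not aromatic (2,3-dihydrofuran).
Rings B and C form a fused bicyclic system (with one sulfur) with 9 sp² atoms and 10 π electrons from ring double bonds plus a heteroatom lone pair. 10 = 4(2)+2, so the system is aromatic and both rings count as aromatic (benzothiophene).
Ring D is fully conjugated (every ring atom contributes a p orbital); 2 ring double bonds (4 π electrons) plus a heteroatom lone pair (2) give 6 π electrons. That satisfies 4n+2 with n=1, so ring D is aromatic (thiazole).
Aromatic: B, C, D. Total: 3.

3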